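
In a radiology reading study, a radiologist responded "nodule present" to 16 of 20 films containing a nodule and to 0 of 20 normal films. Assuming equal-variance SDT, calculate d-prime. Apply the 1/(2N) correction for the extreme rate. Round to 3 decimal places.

The false-alarm rate is 0/20 = 0, so apply the 1/(2N) correction: FA → 1/(2·20) = 0.02500.
z(H) = z(0.80000) = 0.8416
z(FA) = z(0.02500) = -1.9600
d' = 0.8416 − (-1.9600) = 2.8016

d-prime = 2.802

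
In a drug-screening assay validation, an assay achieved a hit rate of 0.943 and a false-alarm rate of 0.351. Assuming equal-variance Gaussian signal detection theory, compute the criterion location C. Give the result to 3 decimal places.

C = -0.599

z(H) = 1.5805
z(FA) = -0.3826
c = −½·[z(H) + z(FA)] = −0.5 × (1.5805 + (-0.3826)) = -0.59895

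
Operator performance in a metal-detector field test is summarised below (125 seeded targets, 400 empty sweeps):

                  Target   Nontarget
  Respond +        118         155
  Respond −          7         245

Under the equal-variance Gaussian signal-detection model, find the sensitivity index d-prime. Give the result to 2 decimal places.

d-prime = 1.88

H = 118/125 = 0.9440
FA = 155/400 = 0.3875
z(H) = 1.589
z(FA) = -0.286
d' = z(H) − z(FA) = 1.589 − (-0.286) = 1.875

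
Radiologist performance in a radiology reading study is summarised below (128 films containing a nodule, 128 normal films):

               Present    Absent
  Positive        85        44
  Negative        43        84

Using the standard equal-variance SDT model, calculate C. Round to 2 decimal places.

H = 85/128 = 0.6641
FA = 44/128 = 0.3438
z(H) = z(0.6641) = 0.424
z(FA) = z(0.3438) = -0.402
c = −½·[z(H) + z(FA)] = −0.5 × (0.424 + (-0.402)) = -0.011
c < 0: the radiologist has a liberal response bias.

C = -0.01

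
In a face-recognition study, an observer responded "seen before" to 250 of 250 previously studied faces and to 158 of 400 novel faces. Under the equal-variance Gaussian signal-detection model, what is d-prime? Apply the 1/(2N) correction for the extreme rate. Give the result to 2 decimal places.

d-prime = 3.14

The hit rate is 250/250 = 1, so apply the 1/(2N) correction: H → 1 − 1/(2·250) = 0.99800.
z(H) = z(0.99800) = 2.878
z(FA) = z(0.39500) = -0.266
d' = 2.878 − (-0.266) = 3.144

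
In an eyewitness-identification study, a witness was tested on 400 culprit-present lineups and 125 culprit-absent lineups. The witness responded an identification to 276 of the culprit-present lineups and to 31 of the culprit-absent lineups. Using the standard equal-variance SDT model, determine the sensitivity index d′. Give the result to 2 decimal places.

d′ = 1.18

H = 276/400 = 0.6900
FA = 31/125 = 0.2480
Φ⁻¹(H) = 0.496
Φ⁻¹(FA) = -0.681
d' = z(H) − z(FA) = 0.496 − (-0.681) = 1.177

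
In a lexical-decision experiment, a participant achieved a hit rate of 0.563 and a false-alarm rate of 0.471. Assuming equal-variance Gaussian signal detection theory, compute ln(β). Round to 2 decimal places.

ln β = -0.01

z(H) = 0.159
z(FA) = -0.073
ln β = −½·[z(H)² − z(FA)²] = −0.5 × (0.025 − 0.005) = -0.010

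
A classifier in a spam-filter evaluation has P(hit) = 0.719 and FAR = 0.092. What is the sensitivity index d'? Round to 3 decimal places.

d' = 1.908

z(H) = 0.5799
z(FA) = -1.3285
d' = z(H) − z(FA) = 0.5799 − (-1.3285) = 1.9084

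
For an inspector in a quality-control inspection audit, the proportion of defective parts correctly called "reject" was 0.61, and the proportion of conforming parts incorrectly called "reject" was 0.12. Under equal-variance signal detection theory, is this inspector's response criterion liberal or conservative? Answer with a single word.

z(H) = 0.279, z(FA) = -1.175
c = −½·(z(H) + z(FA)) = 0.448
c > 0 → conservative criterion (biased toward responding “no”).

conservative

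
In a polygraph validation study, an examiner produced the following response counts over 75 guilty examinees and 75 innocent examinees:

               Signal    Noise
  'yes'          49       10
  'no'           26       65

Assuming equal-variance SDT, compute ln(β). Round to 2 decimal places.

H = 49/75 = 0.6533
FA = 10/75 = 0.1333
Φ⁻¹(H) = Φ⁻¹(0.6533) = 0.394
Φ⁻¹(FA) = Φ⁻¹(0.1333) = -1.111
ln β = −½·[z(H)² − z(FA)²] = −0.5 × (0.155 − 1.234) = 0.5395

ln β = 0.54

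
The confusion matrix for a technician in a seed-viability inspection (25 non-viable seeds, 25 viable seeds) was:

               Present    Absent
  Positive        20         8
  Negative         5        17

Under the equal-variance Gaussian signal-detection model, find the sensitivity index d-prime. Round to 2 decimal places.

H = 20/25 = 0.8000
FA = 8/25 = 0.3200
Φ⁻¹(H) = Φ⁻¹(0.8000) = 0.8416
Φ⁻¹(FA) = Φ⁻¹(0.3200) = -0.4677
d' = z(H) − z(FA) = 0.8416 − (-0.4677) = 1.3093

d-prime = 1.31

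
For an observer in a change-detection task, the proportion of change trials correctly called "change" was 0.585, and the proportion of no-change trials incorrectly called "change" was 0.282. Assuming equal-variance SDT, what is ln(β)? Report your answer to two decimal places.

ln β = 0.14

Φ⁻¹(H) = Φ⁻¹(0.585) = 0.215
Φ⁻¹(FA) = Φ⁻¹(0.282) = -0.577
ln β = −½·[z(H)² − z(FA)²] = −0.5 × (0.046 − 0.333) = 0.1435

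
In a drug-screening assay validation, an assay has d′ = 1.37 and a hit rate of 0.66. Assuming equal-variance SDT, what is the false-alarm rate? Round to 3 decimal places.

z(hit rate) = z(0.66) = 0.4125
z(FA) = z(H) − d' = 0.4125 − 1.37 = -0.9575
false-alarm rate = Φ(-0.9575) = 0.1692

false-alarm rate = 0.169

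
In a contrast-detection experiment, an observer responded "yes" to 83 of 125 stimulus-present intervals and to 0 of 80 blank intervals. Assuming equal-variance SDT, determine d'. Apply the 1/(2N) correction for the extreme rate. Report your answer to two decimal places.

d' = 2.92

The false-alarm rate is 0/80 = 0, so apply the 1/(2N) correction: FA → 1/(2·80) = 0.00625.
z(H) = z(0.66400) = 0.423
z(FA) = z(0.00625) = -2.498
d' = 0.423 − (-2.498) = 2.921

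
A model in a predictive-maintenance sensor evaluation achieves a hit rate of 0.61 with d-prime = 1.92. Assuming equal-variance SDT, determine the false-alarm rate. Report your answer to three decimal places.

z(hit rate) = z(0.61) = 0.2793
z(FA) = z(H) − d' = 0.2793 − 1.92 = -1.6407
false-alarm rate = Φ(-1.6407) = 0.0504

false-alarm rate = 0.050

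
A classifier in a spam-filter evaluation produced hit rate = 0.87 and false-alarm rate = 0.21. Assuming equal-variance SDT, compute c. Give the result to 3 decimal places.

c = -0.160

z(0.87) = 1.1264, z(0.21) = -0.8064
c = −½·[z(H) + z(FA)] = −0.5 × (1.1264 + (-0.8064)) = -0.1600
c < 0: the classifier has a liberal response bias.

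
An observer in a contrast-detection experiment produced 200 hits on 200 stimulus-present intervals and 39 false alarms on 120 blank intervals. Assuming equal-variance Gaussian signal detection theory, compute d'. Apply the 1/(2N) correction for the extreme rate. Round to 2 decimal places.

The hit rate is 200/200 = 1, so apply the 1/(2N) correction: H → 1 − 1/(2·200) = 0.99750.
z(H) = z(0.99750) = 2.807
z(FA) = z(0.32500) = -0.454
d' = 2.807 − (-0.454) = 3.261

d' = 3.26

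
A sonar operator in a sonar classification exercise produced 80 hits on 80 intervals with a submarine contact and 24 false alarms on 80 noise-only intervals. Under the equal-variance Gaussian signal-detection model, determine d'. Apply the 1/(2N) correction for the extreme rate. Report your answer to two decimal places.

d' = 3.02

The hit rate is 80/80 = 1, so apply the 1/(2N) correction: H → 1 − 1/(2·80) = 0.99375.
z(H) = z(0.99375) = 2.498
z(FA) = z(0.30000) = -0.524
d' = 2.498 − (-0.524) = 3.022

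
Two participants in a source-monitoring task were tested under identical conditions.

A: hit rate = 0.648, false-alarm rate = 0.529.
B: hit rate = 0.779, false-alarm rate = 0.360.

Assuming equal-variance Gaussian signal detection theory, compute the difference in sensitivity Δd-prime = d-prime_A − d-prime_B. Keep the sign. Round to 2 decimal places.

A: z(0.648) = 0.380, z(0.529) = 0.073, d' = 0.307
B: z(0.779) = 0.769, z(0.360) = -0.358, d' = 1.127
Δd' = d'_A − d'_B = 0.307 − 1.127 = -0.820
B has the higher sensitivity.

Δd-prime = -0.82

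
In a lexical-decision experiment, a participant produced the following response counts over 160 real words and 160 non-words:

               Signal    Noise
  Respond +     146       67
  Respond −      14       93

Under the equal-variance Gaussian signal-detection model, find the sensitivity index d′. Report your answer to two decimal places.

H = 146/160 = 0.9125
FA = 67/160 = 0.4188
Φ⁻¹(0.9125) = 1.3563, Φ⁻¹(0.4188) = -0.2050
d' = z(H) − z(FA) = 1.3563 − (-0.2050) = 1.5613

d′ = 1.56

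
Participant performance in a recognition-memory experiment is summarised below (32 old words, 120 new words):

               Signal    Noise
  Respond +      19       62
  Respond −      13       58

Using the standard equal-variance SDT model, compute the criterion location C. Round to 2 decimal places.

H = 19/32 = 0.5938
FA = 62/120 = 0.5167
z(0.5938) = 0.237, z(0.5167) = 0.042
c = −½·[z(H) + z(FA)] = −0.5 × (0.237 + 0.042) = -0.1395
c < 0: the participant has a liberal response bias.

C = -0.14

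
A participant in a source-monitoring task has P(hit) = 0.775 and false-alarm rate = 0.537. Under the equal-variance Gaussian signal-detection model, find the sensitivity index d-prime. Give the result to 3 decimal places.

Φ⁻¹(H) = 0.7554
Φ⁻¹(FA) = 0.0929
d' = z(H) − z(FA) = 0.7554 − 0.0929 = 0.6625

d-prime = 0.663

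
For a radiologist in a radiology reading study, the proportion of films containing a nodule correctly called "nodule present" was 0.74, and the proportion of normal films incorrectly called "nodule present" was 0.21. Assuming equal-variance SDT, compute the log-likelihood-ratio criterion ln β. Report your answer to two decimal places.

Φ⁻¹(H) = 0.643
Φ⁻¹(FA) = -0.806
ln β = −½·[z(H)² − z(FA)²] = −0.5 × (0.413 − 0.650) = 0.1185

ln β = 0.12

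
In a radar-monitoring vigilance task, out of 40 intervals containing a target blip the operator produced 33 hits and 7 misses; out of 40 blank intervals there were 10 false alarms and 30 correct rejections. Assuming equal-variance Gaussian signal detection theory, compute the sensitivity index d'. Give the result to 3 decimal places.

d' = 1.609

H = 33/40 = 0.8250
FA = 10/40 = 0.2500
Φ⁻¹(H) = Φ⁻¹(0.8250) = 0.9346
Φ⁻¹(FA) = Φ⁻¹(0.2500) = -0.6745
d' = z(H) − z(FA) = 0.9346 − (-0.6745) = 1.6091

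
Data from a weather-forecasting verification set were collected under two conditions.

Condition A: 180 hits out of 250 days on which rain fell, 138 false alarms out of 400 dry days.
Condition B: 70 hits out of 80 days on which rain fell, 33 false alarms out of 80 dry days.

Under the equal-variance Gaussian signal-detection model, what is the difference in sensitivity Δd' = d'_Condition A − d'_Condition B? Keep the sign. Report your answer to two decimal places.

Δd' = -0.39

Condition A: z(0.7200) = 0.583, z(0.3450) = -0.399, d' = 0.982
Condition B: z(0.8750) = 1.150, z(0.4125) = -0.221, d' = 1.371
Δd' = d'_Condition A − d'_Condition B = 0.982 − 1.371 = -0.389
Condition B has the higher sensitivity.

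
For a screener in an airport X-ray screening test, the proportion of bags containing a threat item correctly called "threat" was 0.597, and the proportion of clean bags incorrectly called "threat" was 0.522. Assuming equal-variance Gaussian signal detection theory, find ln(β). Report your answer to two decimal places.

z(H) = z(0.597) = 0.246
z(FA) = z(0.522) = 0.055
ln β = −½·[z(H)² − z(FA)²] = −0.5 × (0.061 − 0.003) = -0.029

ln β = -0.03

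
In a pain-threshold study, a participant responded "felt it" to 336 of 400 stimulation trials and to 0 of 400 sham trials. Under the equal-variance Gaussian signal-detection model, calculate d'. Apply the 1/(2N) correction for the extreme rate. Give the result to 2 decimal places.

The false-alarm rate is 0/400 = 0, so apply the 1/(2N) correction: FA → 1/(2·400) = 0.00125.
z(H) = z(0.84000) = 0.994
z(FA) = z(0.00125) = -3.023
d' = 0.994 − (-3.023) = 4.017

d' = 4.02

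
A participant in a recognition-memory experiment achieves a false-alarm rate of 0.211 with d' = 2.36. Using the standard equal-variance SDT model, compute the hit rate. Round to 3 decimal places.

hit rate = 0.940

z(false-alarm rate) = z(0.211) = -0.8030
z(H) = z(FA) + d' = -0.8030 + 2.36 = 1.5570
hit rate = Φ(1.5570) = 0.9403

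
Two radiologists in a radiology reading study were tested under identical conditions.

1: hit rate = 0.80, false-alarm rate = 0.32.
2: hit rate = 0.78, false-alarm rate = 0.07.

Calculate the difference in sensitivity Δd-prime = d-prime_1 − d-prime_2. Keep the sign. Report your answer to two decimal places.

1: z(0.80) = 0.842, z(0.32) = -0.468, d' = 1.310
2: z(0.78) = 0.772, z(0.07) = -1.476, d' = 2.248
Δd' = d'_1 − d'_2 = 1.310 − 2.248 = -0.938
2 has the higher sensitivity.

Δd-prime = -0.94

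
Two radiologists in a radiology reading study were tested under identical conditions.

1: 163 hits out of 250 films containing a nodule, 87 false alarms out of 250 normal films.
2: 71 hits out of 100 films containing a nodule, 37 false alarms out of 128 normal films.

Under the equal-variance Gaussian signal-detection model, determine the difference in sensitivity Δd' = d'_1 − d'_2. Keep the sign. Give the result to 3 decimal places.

Δd' = -0.328

1: z(0.6520) = 0.3907, z(0.3480) = -0.3907, d' = 0.7814
2: z(0.7100) = 0.5534, z(0.2891) = -0.5560, d' = 1.1094
Δd' = d'_1 − d'_2 = 0.7814 − 1.1094 = -0.3280
2 has the higher sensitivity.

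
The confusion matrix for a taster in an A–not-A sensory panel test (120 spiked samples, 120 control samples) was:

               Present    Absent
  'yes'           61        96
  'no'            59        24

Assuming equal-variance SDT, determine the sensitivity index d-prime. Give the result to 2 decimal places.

d-prime = -0.82

H = 61/120 = 0.5083
FA = 96/120 = 0.8000
Φ⁻¹(H) = 0.0208
Φ⁻¹(FA) = 0.8416
d' = z(H) − z(FA) = 0.0208 − 0.8416 = -0.8208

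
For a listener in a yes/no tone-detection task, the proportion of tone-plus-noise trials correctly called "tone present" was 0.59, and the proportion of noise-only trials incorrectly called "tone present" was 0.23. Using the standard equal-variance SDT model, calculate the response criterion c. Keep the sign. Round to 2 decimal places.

z(0.59) = 0.228, z(0.23) = -0.739
c = −½·[z(H) + z(FA)] = −0.5 × (0.228 + (-0.739)) = 0.2555
c > 0: the listener has a conservative response bias.

c = 0.26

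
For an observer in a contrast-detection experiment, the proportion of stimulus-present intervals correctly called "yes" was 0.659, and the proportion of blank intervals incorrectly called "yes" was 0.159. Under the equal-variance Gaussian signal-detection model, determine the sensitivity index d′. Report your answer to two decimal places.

d′ = 1.41

z(H) = 0.4097
z(FA) = -0.9986
d' = z(H) − z(FA) = 0.4097 − (-0.9986) = 1.4083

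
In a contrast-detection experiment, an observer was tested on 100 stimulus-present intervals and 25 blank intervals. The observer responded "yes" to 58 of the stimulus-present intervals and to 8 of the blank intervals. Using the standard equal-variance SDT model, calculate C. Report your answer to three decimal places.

H = 58/100 = 0.5800
FA = 8/25 = 0.3200
z(0.5800) = 0.2019, z(0.3200) = -0.4677
c = −½·[z(H) + z(FA)] = −0.5 × (0.2019 + (-0.4677)) = 0.1329

C = 0.133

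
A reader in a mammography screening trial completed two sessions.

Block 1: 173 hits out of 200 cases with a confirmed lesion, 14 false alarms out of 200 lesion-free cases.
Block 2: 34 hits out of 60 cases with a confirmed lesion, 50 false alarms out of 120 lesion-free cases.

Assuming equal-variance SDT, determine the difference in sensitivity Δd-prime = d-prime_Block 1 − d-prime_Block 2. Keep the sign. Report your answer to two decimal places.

Block 1: z(0.8650) = 1.103, z(0.0700) = -1.476, d' = 2.579
Block 2: z(0.5667) = 0.168, z(0.4167) = -0.210, d' = 0.378
Δd' = d'_Block 1 − d'_Block 2 = 2.579 − 0.378 = 2.201
Block 1 has the higher sensitivity.

Δd-prime = 2.20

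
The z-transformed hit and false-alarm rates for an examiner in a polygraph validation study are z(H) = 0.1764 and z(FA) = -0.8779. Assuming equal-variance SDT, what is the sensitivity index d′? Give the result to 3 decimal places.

d' = z(H) − z(FA) = 0.1764 − (-0.8779) = 1.0543

d′ = 1.054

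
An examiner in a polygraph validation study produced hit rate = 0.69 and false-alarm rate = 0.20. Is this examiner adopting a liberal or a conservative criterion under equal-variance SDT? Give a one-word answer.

conservative

z(H) = 0.496, z(FA) = -0.842
c = −½·(z(H) + z(FA)) = 0.173
c > 0 → conservative criterion (biased toward responding “no”).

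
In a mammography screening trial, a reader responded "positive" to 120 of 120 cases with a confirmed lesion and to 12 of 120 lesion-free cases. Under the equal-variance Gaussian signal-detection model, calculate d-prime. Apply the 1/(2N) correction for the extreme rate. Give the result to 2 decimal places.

d-prime = 3.92

The hit rate is 120/120 = 1, so apply the 1/(2N) correction: H → 1 − 1/(2·120) = 0.99583.
z(H) = z(0.99583) = 2.638
z(FA) = z(0.10000) = -1.282
d' = 2.638 − (-1.282) = 3.920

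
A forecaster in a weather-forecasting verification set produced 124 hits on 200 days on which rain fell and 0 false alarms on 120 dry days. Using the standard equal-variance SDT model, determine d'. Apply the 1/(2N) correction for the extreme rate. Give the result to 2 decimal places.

d' = 2.94

The false-alarm rate is 0/120 = 0, so apply the 1/(2N) correction: FA → 1/(2·120) = 0.00417.
z(H) = z(0.62000) = 0.305
z(FA) = z(0.00417) = -2.638
d' = 0.305 − (-2.638) = 2.943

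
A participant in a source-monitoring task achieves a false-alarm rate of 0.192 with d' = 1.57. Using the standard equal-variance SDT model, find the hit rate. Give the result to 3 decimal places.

z(false-alarm rate) = z(0.192) = -0.8705
z(H) = z(FA) + d' = -0.8705 + 1.57 = 0.6995
hit rate = Φ(0.6995) = 0.7579

hit rate = 0.758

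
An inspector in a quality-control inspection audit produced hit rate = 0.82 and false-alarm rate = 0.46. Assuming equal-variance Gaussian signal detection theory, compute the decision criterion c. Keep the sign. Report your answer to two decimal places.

z(H) = z(0.82) = 0.9154
z(FA) = z(0.46) = -0.1004
c = −½·[z(H) + z(FA)] = −0.5 × (0.9154 + (-0.1004)) = -0.4075

c = -0.41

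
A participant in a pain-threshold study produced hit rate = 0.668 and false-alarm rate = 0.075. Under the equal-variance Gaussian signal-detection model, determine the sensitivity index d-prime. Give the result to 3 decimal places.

d-prime = 1.874

z(H) = 0.4344
z(FA) = -1.4395
d' = z(H) − z(FA) = 0.4344 − (-1.4395) = 1.8739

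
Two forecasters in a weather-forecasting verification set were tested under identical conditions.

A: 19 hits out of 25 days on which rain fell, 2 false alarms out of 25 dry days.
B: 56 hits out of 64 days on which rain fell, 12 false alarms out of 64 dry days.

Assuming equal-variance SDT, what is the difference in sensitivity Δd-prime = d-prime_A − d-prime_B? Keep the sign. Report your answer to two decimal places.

Δd-prime = 0.07

A: z(0.7600) = 0.706, z(0.0800) = -1.405, d' = 2.111
B: z(0.8750) = 1.150, z(0.1875) = -0.887, d' = 2.037
Δd' = d'_A − d'_B = 2.111 − 2.037 = 0.074
A has the higher sensitivity.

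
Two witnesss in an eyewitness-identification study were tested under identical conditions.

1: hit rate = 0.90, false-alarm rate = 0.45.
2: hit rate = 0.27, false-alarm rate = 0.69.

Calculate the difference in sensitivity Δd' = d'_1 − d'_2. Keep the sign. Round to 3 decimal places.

Δd' = 2.516

1: z(0.90) = 1.2816, z(0.45) = -0.1257, d' = 1.4073
2: z(0.27) = -0.6128, z(0.69) = 0.4959, d' = -1.1087
Δd' = d'_1 − d'_2 = 1.4073 − (-1.1087) = 2.5160
1 has the higher sensitivity.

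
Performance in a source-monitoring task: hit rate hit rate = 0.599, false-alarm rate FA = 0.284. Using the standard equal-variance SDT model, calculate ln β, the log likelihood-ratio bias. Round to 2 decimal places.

ln β = 0.13

z(H) = 0.251
z(FA) = -0.571
ln β = −½·[z(H)² − z(FA)²] = −0.5 × (0.063 − 0.326) = 0.1315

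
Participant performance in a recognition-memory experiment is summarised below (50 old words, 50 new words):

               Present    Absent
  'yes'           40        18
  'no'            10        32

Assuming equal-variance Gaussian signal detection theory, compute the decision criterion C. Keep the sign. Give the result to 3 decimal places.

C = -0.242

H = 40/50 = 0.8000
FA = 18/50 = 0.3600
z(H) = z(0.8000) = 0.8416
z(FA) = z(0.3600) = -0.3585
c = −½·[z(H) + z(FA)] = −0.5 × (0.8416 + (-0.3585)) = -0.24155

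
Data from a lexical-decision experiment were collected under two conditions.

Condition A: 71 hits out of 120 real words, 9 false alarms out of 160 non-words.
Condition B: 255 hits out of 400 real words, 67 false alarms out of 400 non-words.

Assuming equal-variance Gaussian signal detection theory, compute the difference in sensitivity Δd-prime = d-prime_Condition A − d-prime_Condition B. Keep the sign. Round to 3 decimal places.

Condition A: z(0.5917) = 0.2319, z(0.0563) = -1.5866, d' = 1.8185
Condition B: z(0.6375) = 0.3518, z(0.1675) = -0.9641, d' = 1.3159
Δd' = d'_Condition A − d'_Condition B = 1.8185 − 1.3159 = 0.5026
Condition A has the higher sensitivity.

Δd-prime = 0.503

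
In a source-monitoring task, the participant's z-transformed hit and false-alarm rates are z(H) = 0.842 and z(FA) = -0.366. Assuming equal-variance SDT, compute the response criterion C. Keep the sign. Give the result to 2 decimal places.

C = -0.24

c = −½·[z(H) + z(FA)] = −½·(0.842 + (-0.366)) = -0.238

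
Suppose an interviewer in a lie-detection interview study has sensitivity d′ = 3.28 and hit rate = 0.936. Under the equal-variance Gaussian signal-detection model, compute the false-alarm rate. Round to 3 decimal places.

z(hit rate) = z(0.936) = 1.5220
z(FA) = z(H) − d' = 1.5220 − 3.28 = -1.7580
false-alarm rate = Φ(-1.7580) = 0.0394

false-alarm rate = 0.039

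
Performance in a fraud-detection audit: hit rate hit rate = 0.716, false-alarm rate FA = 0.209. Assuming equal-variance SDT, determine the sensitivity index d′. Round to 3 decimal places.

d′ = 1.381

z(H) = z(0.716) = 0.5710
z(FA) = z(0.209) = -0.8099
d' = z(H) − z(FA) = 0.5710 − (-0.8099) = 1.3809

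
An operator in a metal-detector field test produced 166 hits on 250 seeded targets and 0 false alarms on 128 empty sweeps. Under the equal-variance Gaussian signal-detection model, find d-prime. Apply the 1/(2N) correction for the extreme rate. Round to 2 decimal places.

d-prime = 3.08

The false-alarm rate is 0/128 = 0, so apply the 1/(2N) correction: FA → 1/(2·128) = 0.00391.
z(H) = z(0.66400) = 0.423
z(FA) = z(0.00391) = -2.660
d' = 0.423 − (-2.660) = 3.083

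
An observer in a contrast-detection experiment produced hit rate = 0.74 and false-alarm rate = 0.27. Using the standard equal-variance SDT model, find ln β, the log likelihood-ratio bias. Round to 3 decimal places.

ln β = -0.019

Φ⁻¹(0.74) = 0.6433, Φ⁻¹(0.27) = -0.6128
ln β = −½·[z(H)² − z(FA)²] = −0.5 × (0.4138 − 0.3755) = -0.01915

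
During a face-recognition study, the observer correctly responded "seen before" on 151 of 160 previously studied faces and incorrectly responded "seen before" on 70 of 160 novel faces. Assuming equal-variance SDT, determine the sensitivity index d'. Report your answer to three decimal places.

H = 151/160 = 0.9437
FA = 70/160 = 0.4375
z(H) = z(0.9437) = 1.5866
z(FA) = z(0.4375) = -0.1573
d' = z(H) − z(FA) = 1.5866 − (-0.1573) = 1.7439

d' = 1.744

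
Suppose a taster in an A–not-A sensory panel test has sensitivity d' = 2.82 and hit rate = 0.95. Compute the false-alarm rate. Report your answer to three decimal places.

z(hit rate) = z(0.95) = 1.6449
z(FA) = z(H) − d' = 1.6449 − 2.82 = -1.1751
false-alarm rate = Φ(-1.1751) = 0.1200

false-alarm rate = 0.120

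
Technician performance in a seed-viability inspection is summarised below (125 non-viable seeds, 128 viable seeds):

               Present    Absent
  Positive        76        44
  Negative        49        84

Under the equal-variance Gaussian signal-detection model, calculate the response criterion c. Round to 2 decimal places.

c = 0.06

H = 76/125 = 0.6080
FA = 44/128 = 0.3438
z(H) = 0.2741
z(FA) = -0.4021
c = −½·[z(H) + z(FA)] = −0.5 × (0.2741 + (-0.4021)) = 0.0640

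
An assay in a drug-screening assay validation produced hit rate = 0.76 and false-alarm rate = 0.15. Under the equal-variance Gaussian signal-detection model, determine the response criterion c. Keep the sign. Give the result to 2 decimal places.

Φ⁻¹(H) = Φ⁻¹(0.76) = 0.7063
Φ⁻¹(FA) = Φ⁻¹(0.15) = -1.0364
c = −½·[z(H) + z(FA)] = −0.5 × (0.7063 + (-1.0364)) = 0.16505

c = 0.17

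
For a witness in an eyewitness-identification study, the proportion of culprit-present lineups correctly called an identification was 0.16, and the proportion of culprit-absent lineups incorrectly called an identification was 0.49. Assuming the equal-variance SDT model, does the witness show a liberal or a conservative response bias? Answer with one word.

z(H) = -0.994, z(FA) = -0.025
c = −½·(z(H) + z(FA)) = 0.5095
c > 0 → conservative criterion (biased toward responding “no”).

conservative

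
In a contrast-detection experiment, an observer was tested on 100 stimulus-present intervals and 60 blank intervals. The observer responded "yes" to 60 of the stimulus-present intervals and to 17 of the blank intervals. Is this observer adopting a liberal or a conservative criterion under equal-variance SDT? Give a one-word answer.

conservative

z(H) = 0.253, z(FA) = -0.573
c = −½·(z(H) + z(FA)) = 0.160
c > 0 → conservative criterion (biased toward responding “no”).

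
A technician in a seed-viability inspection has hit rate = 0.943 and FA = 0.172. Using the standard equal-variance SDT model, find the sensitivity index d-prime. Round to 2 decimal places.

z(H) = 1.580
z(FA) = -0.946
d' = z(H) − z(FA) = 1.580 − (-0.946) = 2.526

d-prime = 2.53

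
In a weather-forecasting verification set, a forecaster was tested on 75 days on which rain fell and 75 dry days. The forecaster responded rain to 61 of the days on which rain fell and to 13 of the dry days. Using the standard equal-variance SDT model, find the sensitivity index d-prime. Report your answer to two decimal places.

H = 61/75 = 0.8133
FA = 13/75 = 0.1733
Φ⁻¹(H) = Φ⁻¹(0.8133) = 0.8901
Φ⁻¹(FA) = Φ⁻¹(0.1733) = -0.9412
d' = z(H) − z(FA) = 0.8901 − (-0.9412) = 1.8313

d-prime = 1.83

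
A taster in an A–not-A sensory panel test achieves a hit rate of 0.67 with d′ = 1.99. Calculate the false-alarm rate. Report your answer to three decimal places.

false-alarm rate = 0.061

z(hit rate) = z(0.67) = 0.4399
z(FA) = z(H) − d' = 0.4399 − 1.99 = -1.5501
false-alarm rate = Φ(-1.5501) = 0.0606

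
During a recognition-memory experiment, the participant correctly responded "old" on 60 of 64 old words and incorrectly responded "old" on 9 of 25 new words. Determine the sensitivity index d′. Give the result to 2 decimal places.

H = 60/64 = 0.9375
FA = 9/25 = 0.3600
z(0.9375) = 1.5341, z(0.3600) = -0.3585
d' = z(H) − z(FA) = 1.5341 − (-0.3585) = 1.8926

d′ = 1.89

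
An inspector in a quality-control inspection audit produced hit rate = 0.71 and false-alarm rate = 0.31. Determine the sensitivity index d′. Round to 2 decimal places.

Φ⁻¹(H) = Φ⁻¹(0.71) = 0.5534
Φ⁻¹(FA) = Φ⁻¹(0.31) = -0.4959
d' = z(H) − z(FA) = 0.5534 − (-0.4959) = 1.0493

d′ = 1.05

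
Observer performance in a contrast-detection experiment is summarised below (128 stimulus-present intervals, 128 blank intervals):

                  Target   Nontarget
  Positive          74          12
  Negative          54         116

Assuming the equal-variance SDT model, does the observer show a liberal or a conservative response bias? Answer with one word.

conservative

z(H) = 0.197, z(FA) = -1.318
c = −½·(z(H) + z(FA)) = 0.5605
c > 0 → conservative criterion (biased toward responding “no”).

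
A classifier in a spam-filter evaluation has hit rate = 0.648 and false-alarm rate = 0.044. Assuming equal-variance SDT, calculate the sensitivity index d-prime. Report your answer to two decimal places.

d-prime = 2.09

z(H) = 0.3799
z(FA) = -1.7060
d' = z(H) − z(FA) = 0.3799 − (-1.7060) = 2.0859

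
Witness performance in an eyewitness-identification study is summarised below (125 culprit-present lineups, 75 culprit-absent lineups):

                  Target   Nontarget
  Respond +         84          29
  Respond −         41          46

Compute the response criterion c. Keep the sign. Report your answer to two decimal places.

c = -0.08

H = 84/125 = 0.6720
FA = 29/75 = 0.3867
z(0.6720) = 0.445, z(0.3867) = -0.288
c = −½·[z(H) + z(FA)] = −0.5 × (0.445 + (-0.288)) = -0.0785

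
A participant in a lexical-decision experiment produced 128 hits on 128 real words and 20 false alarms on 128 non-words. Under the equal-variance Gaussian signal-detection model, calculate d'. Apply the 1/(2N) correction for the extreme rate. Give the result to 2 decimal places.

d' = 3.67

The hit rate is 128/128 = 1, so apply the 1/(2N) correction: H → 1 − 1/(2·128) = 0.99609.
z(H) = z(0.99609) = 2.660
z(FA) = z(0.15625) = -1.010
d' = 2.660 − (-1.010) = 3.670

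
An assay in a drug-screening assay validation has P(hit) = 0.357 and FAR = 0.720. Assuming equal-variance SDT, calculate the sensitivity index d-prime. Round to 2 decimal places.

Φ⁻¹(H) = -0.3665
Φ⁻¹(FA) = 0.5828
d' = z(H) − z(FA) = -0.3665 − 0.5828 = -0.9493

d-prime = -0.95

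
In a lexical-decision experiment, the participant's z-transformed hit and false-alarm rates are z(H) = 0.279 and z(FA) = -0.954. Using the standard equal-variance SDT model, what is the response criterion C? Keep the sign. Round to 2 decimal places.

C = 0.34

c = −½·[z(H) + z(FA)] = −½·(0.279 + (-0.954)) = 0.3375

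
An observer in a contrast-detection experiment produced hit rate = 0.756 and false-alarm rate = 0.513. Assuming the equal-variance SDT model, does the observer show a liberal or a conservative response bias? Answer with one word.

liberal

z(H) = 0.693, z(FA) = 0.033
c = −½·(z(H) + z(FA)) = -0.363
c < 0 → liberal criterion (biased toward responding “yes”).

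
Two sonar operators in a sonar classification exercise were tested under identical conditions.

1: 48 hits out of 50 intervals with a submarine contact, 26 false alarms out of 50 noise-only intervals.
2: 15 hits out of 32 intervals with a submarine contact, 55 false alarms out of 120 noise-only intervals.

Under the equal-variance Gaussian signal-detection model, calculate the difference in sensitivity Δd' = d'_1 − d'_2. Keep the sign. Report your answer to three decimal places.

1: z(0.9600) = 1.7507, z(0.5200) = 0.0502, d' = 1.7005
2: z(0.4688) = -0.0783, z(0.4583) = -0.1047, d' = 0.0264
Δd' = d'_1 − d'_2 = 1.7005 − 0.0264 = 1.6741
1 has the higher sensitivity.

Δd' = 1.674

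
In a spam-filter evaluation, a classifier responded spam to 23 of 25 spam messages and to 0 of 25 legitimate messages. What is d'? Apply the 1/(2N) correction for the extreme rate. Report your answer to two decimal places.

d' = 3.46

The false-alarm rate is 0/25 = 0, so apply the 1/(2N) correction: FA → 1/(2·25) = 0.02000.
z(H) = z(0.92000) = 1.405
z(FA) = z(0.02000) = -2.054
d' = 1.405 − (-2.054) = 3.459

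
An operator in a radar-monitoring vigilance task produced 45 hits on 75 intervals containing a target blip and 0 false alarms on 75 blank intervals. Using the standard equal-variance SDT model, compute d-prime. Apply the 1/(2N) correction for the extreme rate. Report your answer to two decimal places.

The false-alarm rate is 0/75 = 0, so apply the 1/(2N) correction: FA → 1/(2·75) = 0.00667.
z(H) = z(0.60000) = 0.253
z(FA) = z(0.00667) = -2.475
d' = 0.253 − (-2.475) = 2.728

d-prime = 2.73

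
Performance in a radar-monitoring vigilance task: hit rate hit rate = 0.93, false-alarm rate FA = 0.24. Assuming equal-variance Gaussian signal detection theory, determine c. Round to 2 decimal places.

c = -0.38

Φ⁻¹(H) = Φ⁻¹(0.93) = 1.4758
Φ⁻¹(FA) = Φ⁻¹(0.24) = -0.7063
c = −½·[z(H) + z(FA)] = −0.5 × (1.4758 + (-0.7063)) = -0.38475
c < 0: the operator has a liberal response bias.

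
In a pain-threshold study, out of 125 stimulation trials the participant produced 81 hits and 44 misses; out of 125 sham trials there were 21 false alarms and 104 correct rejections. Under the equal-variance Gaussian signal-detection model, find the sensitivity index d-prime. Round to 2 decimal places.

H = 81/125 = 0.6480
FA = 21/125 = 0.1680
Φ⁻¹(H) = Φ⁻¹(0.6480) = 0.380
Φ⁻¹(FA) = Φ⁻¹(0.1680) = -0.962
d' = z(H) − z(FA) = 0.380 − (-0.962) = 1.342

d-prime = 1.34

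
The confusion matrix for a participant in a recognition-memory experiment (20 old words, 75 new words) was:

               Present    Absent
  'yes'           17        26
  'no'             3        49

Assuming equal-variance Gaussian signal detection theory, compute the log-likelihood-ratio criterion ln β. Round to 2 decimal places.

ln β = -0.46

H = 17/20 = 0.8500
FA = 26/75 = 0.3467
Φ⁻¹(H) = Φ⁻¹(0.8500) = 1.036
Φ⁻¹(FA) = Φ⁻¹(0.3467) = -0.394
ln β = −½·[z(H)² − z(FA)²] = −0.5 × (1.073 − 0.155) = -0.459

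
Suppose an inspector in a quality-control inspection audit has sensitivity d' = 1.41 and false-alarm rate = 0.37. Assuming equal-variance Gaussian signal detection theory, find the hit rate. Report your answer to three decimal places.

hit rate = 0.860

z(false-alarm rate) = z(0.37) = -0.3319
z(H) = z(FA) + d' = -0.3319 + 1.41 = 1.0781
hit rate = Φ(1.0781) = 0.8595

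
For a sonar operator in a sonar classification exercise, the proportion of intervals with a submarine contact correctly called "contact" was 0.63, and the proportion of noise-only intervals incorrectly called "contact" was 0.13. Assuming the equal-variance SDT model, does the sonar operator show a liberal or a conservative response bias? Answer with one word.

conservative

z(H) = 0.332, z(FA) = -1.126
c = −½·(z(H) + z(FA)) = 0.397
c > 0 → conservative criterion (biased toward responding “no”).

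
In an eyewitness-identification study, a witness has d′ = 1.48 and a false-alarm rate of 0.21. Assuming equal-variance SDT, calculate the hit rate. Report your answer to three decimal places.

hit rate = 0.750

z(false-alarm rate) = z(0.21) = -0.8064
z(H) = z(FA) + d' = -0.8064 + 1.48 = 0.6736
hit rate = Φ(0.6736) = 0.7497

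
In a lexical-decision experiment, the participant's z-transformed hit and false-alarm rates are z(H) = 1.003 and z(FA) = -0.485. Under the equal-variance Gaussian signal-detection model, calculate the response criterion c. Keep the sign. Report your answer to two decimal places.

c = −½·[z(H) + z(FA)] = −½·(1.003 + (-0.485)) = -0.259
c < 0: the participant has a liberal response bias.

c = -0.26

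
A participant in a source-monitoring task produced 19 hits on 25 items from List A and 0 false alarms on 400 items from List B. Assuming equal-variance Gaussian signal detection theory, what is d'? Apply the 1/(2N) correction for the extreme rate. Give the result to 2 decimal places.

d' = 3.73

The false-alarm rate is 0/400 = 0, so apply the 1/(2N) correction: FA → 1/(2·400) = 0.00125.
z(H) = z(0.76000) = 0.706
z(FA) = z(0.00125) = -3.023
d' = 0.706 − (-3.023) = 3.729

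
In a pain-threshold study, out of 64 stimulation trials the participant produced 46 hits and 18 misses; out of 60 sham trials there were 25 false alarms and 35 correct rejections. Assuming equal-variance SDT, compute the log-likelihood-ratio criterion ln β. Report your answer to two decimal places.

H = 46/64 = 0.7188
FA = 25/60 = 0.4167
Φ⁻¹(H) = Φ⁻¹(0.7188) = 0.579
Φ⁻¹(FA) = Φ⁻¹(0.4167) = -0.210
ln β = −½·[z(H)² − z(FA)²] = −0.5 × (0.335 − 0.044) = -0.1455

ln β = -0.15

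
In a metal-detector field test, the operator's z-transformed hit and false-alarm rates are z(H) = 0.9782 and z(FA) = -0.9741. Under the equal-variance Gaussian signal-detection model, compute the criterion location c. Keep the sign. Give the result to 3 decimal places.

c = −½·[z(H) + z(FA)] = −½·(0.9782 + (-0.9741)) = -0.00205
c < 0: the operator has a liberal response bias.

c = -0.002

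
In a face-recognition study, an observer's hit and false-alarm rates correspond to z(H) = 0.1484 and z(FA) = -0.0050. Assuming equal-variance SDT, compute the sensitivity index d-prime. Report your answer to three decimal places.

d-prime = 0.153

d' = z(H) − z(FA) = 0.1484 − (-0.0050) = 0.1534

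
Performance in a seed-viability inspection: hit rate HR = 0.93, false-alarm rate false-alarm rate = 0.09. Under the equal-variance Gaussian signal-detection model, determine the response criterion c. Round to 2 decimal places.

c = -0.07

z(0.93) = 1.4758, z(0.09) = -1.3408
c = −½·[z(H) + z(FA)] = −0.5 × (1.4758 + (-1.3408)) = -0.0675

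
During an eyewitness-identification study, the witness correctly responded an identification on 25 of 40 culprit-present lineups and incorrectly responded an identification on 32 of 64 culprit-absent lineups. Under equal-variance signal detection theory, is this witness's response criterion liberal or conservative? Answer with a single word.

liberal

z(H) = 0.319, z(FA) = 0.000
c = −½·(z(H) + z(FA)) = -0.1595
c < 0 → liberal criterion (biased toward responding “yes”).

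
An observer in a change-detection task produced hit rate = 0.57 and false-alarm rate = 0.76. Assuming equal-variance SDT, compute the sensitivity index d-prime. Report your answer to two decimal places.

d-prime = -0.53

Φ⁻¹(0.57) = 0.176, Φ⁻¹(0.76) = 0.706
d' = z(H) − z(FA) = 0.176 − 0.706 = -0.530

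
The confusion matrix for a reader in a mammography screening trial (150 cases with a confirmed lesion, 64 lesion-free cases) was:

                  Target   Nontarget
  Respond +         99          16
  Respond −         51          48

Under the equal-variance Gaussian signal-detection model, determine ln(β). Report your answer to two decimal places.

ln β = 0.14

H = 99/150 = 0.6600
FA = 16/64 = 0.2500
z(H) = z(0.6600) = 0.412
z(FA) = z(0.2500) = -0.674
ln β = −½·[z(H)² − z(FA)²] = −0.5 × (0.170 − 0.454) = 0.142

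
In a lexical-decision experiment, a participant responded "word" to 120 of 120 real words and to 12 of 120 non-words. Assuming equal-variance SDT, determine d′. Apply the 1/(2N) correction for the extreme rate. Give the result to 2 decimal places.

d′ = 3.92

The hit rate is 120/120 = 1, so apply the 1/(2N) correction: H → 1 − 1/(2·120) = 0.99583.
z(H) = z(0.99583) = 2.638
z(FA) = z(0.10000) = -1.282
d' = 2.638 − (-1.282) = 3.920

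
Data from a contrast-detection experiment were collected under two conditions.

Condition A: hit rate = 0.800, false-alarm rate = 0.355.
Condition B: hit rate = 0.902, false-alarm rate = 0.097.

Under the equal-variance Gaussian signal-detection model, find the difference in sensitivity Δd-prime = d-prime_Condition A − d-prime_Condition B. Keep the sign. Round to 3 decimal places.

Condition A: z(0.800) = 0.8416, z(0.355) = -0.3719, d' = 1.2135
Condition B: z(0.902) = 1.2930, z(0.097) = -1.2988, d' = 2.5918
Δd' = d'_Condition A − d'_Condition B = 1.2135 − 2.5918 = -1.3783
Condition B has the higher sensitivity.

Δd-prime = -1.378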